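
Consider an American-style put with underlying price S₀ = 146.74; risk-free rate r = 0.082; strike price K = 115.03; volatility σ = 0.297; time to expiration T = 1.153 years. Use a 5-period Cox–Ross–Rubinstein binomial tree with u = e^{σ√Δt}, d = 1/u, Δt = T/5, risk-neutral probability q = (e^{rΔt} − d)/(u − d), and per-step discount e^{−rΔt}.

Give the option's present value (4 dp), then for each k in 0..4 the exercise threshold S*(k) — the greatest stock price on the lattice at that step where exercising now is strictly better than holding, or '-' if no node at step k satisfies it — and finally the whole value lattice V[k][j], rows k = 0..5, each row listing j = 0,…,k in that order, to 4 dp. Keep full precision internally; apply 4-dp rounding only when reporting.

Δt=0.23060, u=1.15329, d=0.86708, q=0.53110, disc=e^(-rΔt)=0.98127
k=5 terminal: V=max(K-S,0) → 43.1101 19.3703 0.0000 0.0000 0.0000 0.0000
k=4: j=0 S=82.9448 intr=32.0852 cont=29.9305 V=32.0852[EX]; j=1 S=110.3237 intr=4.7063 cont=8.9126 V=8.9126[hold]; j=2 S=146.7400 intr=0.0000 cont=0.0000 V=0.0000[hold]; j=3 S=195.1768 intr=0.0000 cont=0.0000 V=0.0000[hold]; j=4 S=259.6020 intr=0.0000 cont=0.0000 V=0.0000[hold]  S*(4)=82.9448
k=3: j=0 S=95.6597 intr=19.3703 cont=19.4078 V=19.4078[hold]; j=1 S=127.2356 intr=0.0000 cont=4.1008 V=4.1008[hold]; j=2 S=169.2343 intr=0.0000 cont=0.0000 V=0.0000[hold]; j=3 S=225.0962 intr=0.0000 cont=0.0000 V=0.0000[hold]  S*(3)=-
k=2: j=0 S=110.3237 intr=4.7063 cont=11.0670 V=11.0670[hold]; j=1 S=146.7400 intr=0.0000 cont=1.8869 V=1.8869[hold]; j=2 S=195.1768 intr=0.0000 cont=0.0000 V=0.0000[hold]  S*(2)=-
k=1: j=0 S=127.2356 intr=0.0000 cont=6.0754 V=6.0754[hold]; j=1 S=169.2343 intr=0.0000 cont=0.8682 V=0.8682[hold]  S*(1)=-
k=0: j=0 S=146.7400 intr=0.0000 cont=3.2479 V=3.2479[hold]  S*(0)=-

price = 3.2479
boundary = - - - - 82.9448
tree:
3.2479
6.0754 0.8682
11.0670 1.8869 0.0000
19.4078 4.1008 0.0000 0.0000
32.0852 8.9126 0.0000 0.0000 0.0000
43.1101 19.3703 0.0000 0.0000 0.0000 0.0000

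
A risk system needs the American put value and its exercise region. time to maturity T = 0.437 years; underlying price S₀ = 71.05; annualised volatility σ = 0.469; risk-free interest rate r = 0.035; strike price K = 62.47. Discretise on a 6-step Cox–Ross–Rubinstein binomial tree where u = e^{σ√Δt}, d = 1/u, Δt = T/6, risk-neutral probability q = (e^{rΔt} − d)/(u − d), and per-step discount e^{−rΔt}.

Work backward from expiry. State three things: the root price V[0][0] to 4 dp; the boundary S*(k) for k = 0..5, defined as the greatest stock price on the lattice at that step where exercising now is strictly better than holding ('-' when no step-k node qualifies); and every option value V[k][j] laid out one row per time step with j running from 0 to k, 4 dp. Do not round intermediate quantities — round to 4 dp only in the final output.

Δt=0.07283  u=1.13493  d=0.88111  q=0.47846  discount=0.99745
step 6 (expiry): payoffs max(K−S,0) = 29.2234 19.6461 7.3099 0.0000 0.0000 0.0000 0.0000
step 5: (k=5,j=0): S=37.7326, (K−S)⁺=24.7374, hold=24.5784 ⇒ V=24.7374 exercise | (k=5,j=1): S=48.6021, (K−S)⁺=13.8679, hold=13.7088 ⇒ V=13.8679 exercise | (k=5,j=2): S=62.6029, (K−S)⁺=0.0000, hold=3.8027 ⇒ V=3.8027 continue | (k=5,j=3): S=80.6369, (K−S)⁺=0.0000, hold=0.0000 ⇒ V=0.0000 continue | (k=5,j=4): S=103.8658, (K−S)⁺=0.0000, hold=0.0000 ⇒ V=0.0000 continue | (k=5,j=5): S=133.7864, (K−S)⁺=0.0000, hold=0.0000 ⇒ V=0.0000 continue  boundary S*=48.6021
step 4: (k=4,j=0): S=42.8239, (K−S)⁺=19.6461, hold=19.4871 ⇒ V=19.6461 exercise | (k=4,j=1): S=55.1601, (K−S)⁺=7.3099, hold=9.0291 ⇒ V=9.0291 continue | (k=4,j=2): S=71.0500, (K−S)⁺=0.0000, hold=1.9783 ⇒ V=1.9783 continue | (k=4,j=3): S=91.5173, (K−S)⁺=0.0000, hold=0.0000 ⇒ V=0.0000 continue | (k=4,j=4): S=117.8806, (K−S)⁺=0.0000, hold=0.0000 ⇒ V=0.0000 continue  boundary S*=42.8239
step 3: (k=3,j=0): S=48.6021, (K−S)⁺=13.8679, hold=14.5293 ⇒ V=14.5293 continue | (k=3,j=1): S=62.6029, (K−S)⁺=0.0000, hold=5.6412 ⇒ V=5.6412 continue | (k=3,j=2): S=80.6369, (K−S)⁺=0.0000, hold=1.0291 ⇒ V=1.0291 continue | (k=3,j=3): S=103.8658, (K−S)⁺=0.0000, hold=0.0000 ⇒ V=0.0000 continue  boundary S*=-
step 2: (k=2,j=0): S=55.1601, (K−S)⁺=7.3099, hold=10.2506 ⇒ V=10.2506 continue | (k=2,j=1): S=71.0500, (K−S)⁺=0.0000, hold=3.4258 ⇒ V=3.4258 continue | (k=2,j=2): S=91.5173, (K−S)⁺=0.0000, hold=0.5354 ⇒ V=0.5354 continue  boundary S*=-
step 1: (k=1,j=0): S=62.6029, (K−S)⁺=0.0000, hold=6.9674 ⇒ V=6.9674 continue | (k=1,j=1): S=80.6369, (K−S)⁺=0.0000, hold=2.0376 ⇒ V=2.0376 continue  boundary S*=-
step 0: (k=0,j=0): S=71.0500, (K−S)⁺=0.0000, hold=4.5970 ⇒ V=4.5970 continue  boundary S*=-

price = 4.5970
boundary = - - - - 42.8239 48.6021
tree:
4.5970
6.9674 2.0376
10.2506 3.4258 0.5354
14.5293 5.6412 1.0291 0.0000
19.6461 9.0291 1.9783 0.0000 0.0000
24.7374 13.8679 3.8027 0.0000 0.0000 0.0000
29.2234 19.6461 7.3099 0.0000 0.0000 0.0000 0.0000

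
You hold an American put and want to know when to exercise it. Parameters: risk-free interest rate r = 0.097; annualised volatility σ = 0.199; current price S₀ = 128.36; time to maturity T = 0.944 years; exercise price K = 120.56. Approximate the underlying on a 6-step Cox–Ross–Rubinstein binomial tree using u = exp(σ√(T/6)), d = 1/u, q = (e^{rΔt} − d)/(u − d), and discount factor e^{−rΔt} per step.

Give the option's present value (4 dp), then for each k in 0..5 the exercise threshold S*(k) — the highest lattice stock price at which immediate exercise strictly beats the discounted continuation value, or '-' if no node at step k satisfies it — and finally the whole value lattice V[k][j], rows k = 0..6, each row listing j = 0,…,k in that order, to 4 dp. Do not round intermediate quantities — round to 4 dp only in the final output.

Δt=0.15733  u=1.08213  d=0.92410  q=0.57759  discount=0.98485
step 6 (expiry): payoffs max(K−S,0) = 40.6233 26.9532 10.9453 0.0000 0.0000 0.0000 0.0000
step 5: (k=5,j=0): S=86.5022, (K−S)⁺=34.0578, hold=32.2319 ⇒ V=34.0578 exercise | (k=5,j=1): S=101.2950, (K−S)⁺=19.2650, hold=17.4390 ⇒ V=19.2650 exercise | (k=5,j=2): S=118.6176, (K−S)⁺=1.9424, hold=4.5534 ⇒ V=4.5534 continue | (k=5,j=3): S=138.9026, (K−S)⁺=0.0000, hold=0.0000 ⇒ V=0.0000 continue | (k=5,j=4): S=162.6565, (K−S)⁺=0.0000, hold=0.0000 ⇒ V=0.0000 continue | (k=5,j=5): S=190.4726, (K−S)⁺=0.0000, hold=0.0000 ⇒ V=0.0000 continue  boundary S*=101.2950
step 4: (k=4,j=0): S=93.6068, (K−S)⁺=26.9532, hold=25.1272 ⇒ V=26.9532 exercise | (k=4,j=1): S=109.6147, (K−S)⁺=10.9453, hold=10.6047 ⇒ V=10.9453 exercise | (k=4,j=2): S=128.3600, (K−S)⁺=0.0000, hold=1.8943 ⇒ V=1.8943 continue | (k=4,j=3): S=150.3110, (K−S)⁺=0.0000, hold=0.0000 ⇒ V=0.0000 continue | (k=4,j=4): S=176.0159, (K−S)⁺=0.0000, hold=0.0000 ⇒ V=0.0000 continue  boundary S*=109.6147
step 3: (k=3,j=0): S=101.2950, (K−S)⁺=19.2650, hold=17.4390 ⇒ V=19.2650 exercise | (k=3,j=1): S=118.6176, (K−S)⁺=1.9424, hold=5.6310 ⇒ V=5.6310 continue | (k=3,j=2): S=138.9026, (K−S)⁺=0.0000, hold=0.7880 ⇒ V=0.7880 continue | (k=3,j=3): S=162.6565, (K−S)⁺=0.0000, hold=0.0000 ⇒ V=0.0000 continue  boundary S*=101.2950
step 2: (k=2,j=0): S=109.6147, (K−S)⁺=10.9453, hold=11.2176 ⇒ V=11.2176 continue | (k=2,j=1): S=128.3600, (K−S)⁺=0.0000, hold=2.7908 ⇒ V=2.7908 continue | (k=2,j=2): S=150.3110, (K−S)⁺=0.0000, hold=0.3278 ⇒ V=0.3278 continue  boundary S*=-
step 1: (k=1,j=0): S=118.6176, (K−S)⁺=1.9424, hold=6.2542 ⇒ V=6.2542 continue | (k=1,j=1): S=138.9026, (K−S)⁺=0.0000, hold=1.3475 ⇒ V=1.3475 continue  boundary S*=-
step 0: (k=0,j=0): S=128.3600, (K−S)⁺=0.0000, hold=3.3684 ⇒ V=3.3684 continue  boundary S*=-

price = 3.3684
boundary = - - - 101.2950 109.6147 101.2950
tree:
3.3684
6.2542 1.3475
11.2176 2.7908 0.3278
19.2650 5.6310 0.7880 0.0000
26.9532 10.9453 1.8943 0.0000 0.0000
34.0578 19.2650 4.5534 0.0000 0.0000 0.0000
40.6233 26.9532 10.9453 0.0000 0.0000 0.0000 0.0000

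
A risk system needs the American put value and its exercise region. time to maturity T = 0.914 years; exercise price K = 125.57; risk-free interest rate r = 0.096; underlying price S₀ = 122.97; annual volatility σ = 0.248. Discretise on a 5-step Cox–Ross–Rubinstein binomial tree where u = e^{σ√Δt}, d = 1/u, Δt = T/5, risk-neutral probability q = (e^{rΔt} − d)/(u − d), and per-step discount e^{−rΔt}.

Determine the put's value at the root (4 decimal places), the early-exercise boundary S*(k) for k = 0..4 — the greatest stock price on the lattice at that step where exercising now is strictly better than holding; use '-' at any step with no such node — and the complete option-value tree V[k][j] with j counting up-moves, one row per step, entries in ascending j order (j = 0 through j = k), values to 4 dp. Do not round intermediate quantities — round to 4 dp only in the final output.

price = 9.1654
boundary = - - 99.4719 110.5986 99.4719
tree:
9.1654
15.7813 4.1915
26.0981 8.0725 1.2362
36.1055 14.9714 2.8388 0.0000
45.1060 26.0981 6.5193 0.0000 0.0000
53.2011 36.1055 14.9714 0.0000 0.0000 0.0000

Δt=0.18280  u=1.11186  d=0.89940  q=0.55684  discount=0.98260
step 5 (expiry): payoffs max(K−S,0) = 53.2011 36.1055 14.9714 0.0000 0.0000 0.0000
step 4: (k=4,j=0): S=80.4640, (K−S)⁺=45.1060, hold=42.9216 ⇒ V=45.1060 exercise | (k=4,j=1): S=99.4719, (K−S)⁺=26.0981, hold=23.9137 ⇒ V=26.0981 exercise | (k=4,j=2): S=122.9700, (K−S)⁺=2.6000, hold=6.5193 ⇒ V=6.5193 continue | (k=4,j=3): S=152.0190, (K−S)⁺=0.0000, hold=0.0000 ⇒ V=0.0000 continue | (k=4,j=4): S=187.9303, (K−S)⁺=0.0000, hold=0.0000 ⇒ V=0.0000 continue  boundary S*=99.4719
step 3: (k=3,j=0): S=89.4645, (K−S)⁺=36.1055, hold=33.9211 ⇒ V=36.1055 exercise | (k=3,j=1): S=110.5986, (K−S)⁺=14.9714, hold=14.9314 ⇒ V=14.9714 exercise | (k=3,j=2): S=136.7252, (K−S)⁺=0.0000, hold=2.8388 ⇒ V=2.8388 continue | (k=3,j=3): S=169.0236, (K−S)⁺=0.0000, hold=0.0000 ⇒ V=0.0000 continue  boundary S*=110.5986
step 2: (k=2,j=0): S=99.4719, (K−S)⁺=26.0981, hold=23.9137 ⇒ V=26.0981 exercise | (k=2,j=1): S=122.9700, (K−S)⁺=2.6000, hold=8.0725 ⇒ V=8.0725 continue | (k=2,j=2): S=152.0190, (K−S)⁺=0.0000, hold=1.2362 ⇒ V=1.2362 continue  boundary S*=99.4719
step 1: (k=1,j=0): S=110.5986, (K−S)⁺=14.9714, hold=15.7813 ⇒ V=15.7813 continue | (k=1,j=1): S=136.7252, (K−S)⁺=0.0000, hold=4.1915 ⇒ V=4.1915 continue  boundary S*=-
step 0: (k=0,j=0): S=122.9700, (K−S)⁺=2.6000, hold=9.1654 ⇒ V=9.1654 continue  boundary S*=-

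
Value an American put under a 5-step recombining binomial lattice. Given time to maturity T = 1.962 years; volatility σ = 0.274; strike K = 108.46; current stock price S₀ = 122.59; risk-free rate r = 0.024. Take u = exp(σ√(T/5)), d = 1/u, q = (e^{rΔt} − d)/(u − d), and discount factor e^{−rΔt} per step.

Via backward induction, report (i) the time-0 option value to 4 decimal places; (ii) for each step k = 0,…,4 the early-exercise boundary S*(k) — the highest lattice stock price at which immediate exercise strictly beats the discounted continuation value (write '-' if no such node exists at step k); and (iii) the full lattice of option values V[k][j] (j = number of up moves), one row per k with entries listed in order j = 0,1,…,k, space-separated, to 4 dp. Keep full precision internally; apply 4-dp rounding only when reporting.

Δt=0.39240  u=1.18725  d=0.84228  q=0.48462  discount=0.99063
step 5 (expiry): payoffs max(K−S,0) = 56.4907 35.2062 5.2045 0.0000 0.0000 0.0000
step 4: (k=4,j=0): S=61.7004, (K−S)⁺=46.7596, hold=45.7429 ⇒ V=46.7596 exercise | (k=4,j=1): S=86.9704, (K−S)⁺=21.4896, hold=20.4729 ⇒ V=21.4896 exercise | (k=4,j=2): S=122.5900, (K−S)⁺=0.0000, hold=2.6571 ⇒ V=2.6571 continue | (k=4,j=3): S=172.7979, (K−S)⁺=0.0000, hold=0.0000 ⇒ V=0.0000 continue | (k=4,j=4): S=243.5689, (K−S)⁺=0.0000, hold=0.0000 ⇒ V=0.0000 continue  boundary S*=86.9704
step 3: (k=3,j=0): S=73.2538, (K−S)⁺=35.2062, hold=34.1896 ⇒ V=35.2062 exercise | (k=3,j=1): S=103.2555, (K−S)⁺=5.2045, hold=12.2470 ⇒ V=12.2470 continue | (k=3,j=2): S=145.5448, (K−S)⁺=0.0000, hold=1.3566 ⇒ V=1.3566 continue | (k=3,j=3): S=205.1541, (K−S)⁺=0.0000, hold=0.0000 ⇒ V=0.0000 continue  boundary S*=73.2538
step 2: (k=2,j=0): S=86.9704, (K−S)⁺=21.4896, hold=23.8539 ⇒ V=23.8539 continue | (k=2,j=1): S=122.5900, (K−S)⁺=0.0000, hold=6.9039 ⇒ V=6.9039 continue | (k=2,j=2): S=172.7979, (K−S)⁺=0.0000, hold=0.6926 ⇒ V=0.6926 continue  boundary S*=-
step 1: (k=1,j=0): S=103.2555, (K−S)⁺=5.2045, hold=15.4929 ⇒ V=15.4929 continue | (k=1,j=1): S=145.5448, (K−S)⁺=0.0000, hold=3.8573 ⇒ V=3.8573 continue  boundary S*=-
step 0: (k=0,j=0): S=122.5900, (K−S)⁺=0.0000, hold=9.7616 ⇒ V=9.7616 continue  boundary S*=-

price = 9.7616
boundary = - - - 73.2538 86.9704
tree:
9.7616
15.4929 3.8573
23.8539 6.9039 0.6926
35.2062 12.2470 1.3566 0.0000
46.7596 21.4896 2.6571 0.0000 0.0000
56.4907 35.2062 5.2045 0.0000 0.0000 0.0000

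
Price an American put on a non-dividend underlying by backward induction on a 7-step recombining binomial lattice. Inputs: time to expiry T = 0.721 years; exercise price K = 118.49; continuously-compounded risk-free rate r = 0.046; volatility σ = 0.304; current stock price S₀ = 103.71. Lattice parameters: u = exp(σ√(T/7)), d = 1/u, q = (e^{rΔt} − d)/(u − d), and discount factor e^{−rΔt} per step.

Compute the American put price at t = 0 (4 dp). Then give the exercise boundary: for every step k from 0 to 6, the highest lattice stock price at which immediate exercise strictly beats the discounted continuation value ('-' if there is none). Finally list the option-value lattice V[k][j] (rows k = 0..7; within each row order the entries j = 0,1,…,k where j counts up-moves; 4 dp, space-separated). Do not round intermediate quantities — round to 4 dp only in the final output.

price = 18.4706
boundary = - - 85.3252 77.3937 85.3252 94.0695 103.7100
tree:
18.4706
25.1944 11.9203
33.1648 17.4611 6.4911
41.0963 24.6296 10.4564 2.5862
48.2906 33.1648 16.3260 4.6846 0.5118
54.8160 41.0963 24.4205 8.3842 1.0284 0.0000
60.7349 48.2906 33.1648 14.7800 2.0662 0.0000 0.0000
66.1036 54.8160 41.0963 24.4205 4.1515 0.0000 0.0000 0.0000

params: Δt=0.10300 u=1.10248 d=0.90704 q=0.49993 e^(-rΔt)=0.99527
t_7 payoffs: 66.1036 54.8160 41.0963 24.4205 4.1515 0.0000 0.0000 0.0000
t_6: node(6,0) S=57.7551 payoff=60.7349 vs cont=60.1749 → 60.7349 [stop]  node(6,1) S=70.1994 payoff=48.2906 vs cont=47.7305 → 48.2906 [stop]  node(6,2) S=85.3252 payoff=33.1648 vs cont=32.6048 → 33.1648 [stop]  node(6,3) S=103.7100 payoff=14.7800 vs cont=14.2199 → 14.7800 [stop]  node(6,4) S=126.0562 payoff=0.0000 vs cont=2.0662 → 2.0662 [wait]  node(6,5) S=153.2173 payoff=0.0000 vs cont=0.0000 → 0.0000 [wait]  node(6,6) S=186.2307 payoff=0.0000 vs cont=0.0000 → 0.0000 [wait]  ⇒ S*(6)=103.7100
t_5: node(5,0) S=63.6740 payoff=54.8160 vs cont=54.2560 → 54.8160 [stop]  node(5,1) S=77.3937 payoff=41.0963 vs cont=40.5363 → 41.0963 [stop]  node(5,2) S=94.0695 payoff=24.4205 vs cont=23.8604 → 24.4205 [stop]  node(5,3) S=114.3385 payoff=4.1515 vs cont=8.3842 → 8.3842 [wait]  node(5,4) S=138.9748 payoff=0.0000 vs cont=1.0284 → 1.0284 [wait]  node(5,5) S=168.9194 payoff=0.0000 vs cont=0.0000 → 0.0000 [wait]  ⇒ S*(5)=94.0695
t_4: node(4,0) S=70.1994 payoff=48.2906 vs cont=47.7305 → 48.2906 [stop]  node(4,1) S=85.3252 payoff=33.1648 vs cont=32.6048 → 33.1648 [stop]  node(4,2) S=103.7100 payoff=14.7800 vs cont=16.3260 → 16.3260 [wait]  node(4,3) S=126.0562 payoff=0.0000 vs cont=4.6846 → 4.6846 [wait]  node(4,4) S=153.2173 payoff=0.0000 vs cont=0.5118 → 0.5118 [wait]  ⇒ S*(4)=85.3252
t_3: node(3,0) S=77.3937 payoff=41.0963 vs cont=40.5363 → 41.0963 [stop]  node(3,1) S=94.0695 payoff=24.4205 vs cont=24.6296 → 24.6296 [wait]  node(3,2) S=114.3385 payoff=4.1515 vs cont=10.4564 → 10.4564 [wait]  node(3,3) S=138.9748 payoff=0.0000 vs cont=2.5862 → 2.5862 [wait]  ⇒ S*(3)=77.3937
t_2: node(2,0) S=85.3252 payoff=33.1648 vs cont=32.7088 → 33.1648 [stop]  node(2,1) S=103.7100 payoff=14.7800 vs cont=17.4611 → 17.4611 [wait]  node(2,2) S=126.0562 payoff=0.0000 vs cont=6.4911 → 6.4911 [wait]  ⇒ S*(2)=85.3252
t_1: node(1,0) S=94.0695 payoff=24.4205 vs cont=25.1944 → 25.1944 [wait]  node(1,1) S=114.3385 payoff=4.1515 vs cont=11.9203 → 11.9203 [wait]  ⇒ S*(1)=-
t_0: node(0,0) S=103.7100 payoff=14.7800 vs cont=18.4706 → 18.4706 [wait]  ⇒ S*(0)=-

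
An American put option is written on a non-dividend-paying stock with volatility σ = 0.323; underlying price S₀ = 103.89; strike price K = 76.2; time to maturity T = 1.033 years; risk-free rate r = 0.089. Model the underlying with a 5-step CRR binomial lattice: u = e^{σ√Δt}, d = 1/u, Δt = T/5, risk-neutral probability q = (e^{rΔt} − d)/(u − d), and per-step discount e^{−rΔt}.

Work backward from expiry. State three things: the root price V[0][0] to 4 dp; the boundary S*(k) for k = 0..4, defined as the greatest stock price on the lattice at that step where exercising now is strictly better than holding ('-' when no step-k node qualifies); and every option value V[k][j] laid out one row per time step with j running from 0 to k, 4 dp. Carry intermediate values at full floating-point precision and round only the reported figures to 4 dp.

price = 1.7640
boundary = - - - - 57.7473
tree:
1.7640
3.3088 0.4359
6.0737 0.9373 0.0000
10.8209 2.0156 0.0000 0.0000
18.4527 4.3344 0.0000 0.0000 0.0000
26.3378 9.3206 0.0000 0.0000 0.0000 0.0000

Δt=0.20660  u=1.15814  d=0.86345  q=0.52634  discount=0.98178
step 5 (expiry): payoffs max(K−S,0) = 26.3378 9.3206 0.0000 0.0000 0.0000 0.0000
step 4: (k=4,j=0): S=57.7473, (K−S)⁺=18.4527, hold=17.0644 ⇒ V=18.4527 exercise | (k=4,j=1): S=77.4556, (K−S)⁺=0.0000, hold=4.3344 ⇒ V=4.3344 continue | (k=4,j=2): S=103.8900, (K−S)⁺=0.0000, hold=0.0000 ⇒ V=0.0000 continue | (k=4,j=3): S=139.3461, (K−S)⁺=0.0000, hold=0.0000 ⇒ V=0.0000 continue | (k=4,j=4): S=186.9028, (K−S)⁺=0.0000, hold=0.0000 ⇒ V=0.0000 continue  boundary S*=57.7473
step 3: (k=3,j=0): S=66.8794, (K−S)⁺=9.3206, hold=10.8209 ⇒ V=10.8209 continue | (k=3,j=1): S=89.7043, (K−S)⁺=0.0000, hold=2.0156 ⇒ V=2.0156 continue | (k=3,j=2): S=120.3190, (K−S)⁺=0.0000, hold=0.0000 ⇒ V=0.0000 continue | (k=3,j=3): S=161.3821, (K−S)⁺=0.0000, hold=0.0000 ⇒ V=0.0000 continue  boundary S*=-
step 2: (k=2,j=0): S=77.4556, (K−S)⁺=0.0000, hold=6.0737 ⇒ V=6.0737 continue | (k=2,j=1): S=103.8900, (K−S)⁺=0.0000, hold=0.9373 ⇒ V=0.9373 continue | (k=2,j=2): S=139.3461, (K−S)⁺=0.0000, hold=0.0000 ⇒ V=0.0000 continue  boundary S*=-
step 1: (k=1,j=0): S=89.7043, (K−S)⁺=0.0000, hold=3.3088 ⇒ V=3.3088 continue | (k=1,j=1): S=120.3190, (K−S)⁺=0.0000, hold=0.4359 ⇒ V=0.4359 continue  boundary S*=-
step 0: (k=0,j=0): S=103.8900, (K−S)⁺=0.0000, hold=1.7640 ⇒ V=1.7640 continue  boundary S*=-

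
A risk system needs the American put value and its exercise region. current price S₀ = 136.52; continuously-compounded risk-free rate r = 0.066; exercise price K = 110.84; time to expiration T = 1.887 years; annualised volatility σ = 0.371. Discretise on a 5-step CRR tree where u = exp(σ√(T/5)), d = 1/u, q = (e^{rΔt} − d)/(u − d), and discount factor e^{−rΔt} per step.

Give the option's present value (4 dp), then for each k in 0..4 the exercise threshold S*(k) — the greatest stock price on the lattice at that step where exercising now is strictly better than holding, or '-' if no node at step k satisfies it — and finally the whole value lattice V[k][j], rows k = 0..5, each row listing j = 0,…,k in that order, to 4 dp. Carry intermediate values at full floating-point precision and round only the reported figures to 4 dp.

price = 9.4305
boundary = - - - 68.9046 86.5428
tree:
9.4305
16.0714 3.2170
26.5556 6.3219 0.2515
41.9354 12.4042 0.5138 0.0000
55.9788 24.2972 1.0496 0.0000 0.0000
67.1600 41.9354 2.1440 0.0000 0.0000 0.0000

Δt=0.37740, u=1.25598, d=0.79619, q=0.49812, disc=e^(-rΔt)=0.97540
k=5 terminal: V=max(K-S,0) → 67.1600 41.9354 2.1440 0.0000 0.0000 0.0000
k=4: j=0 S=54.8612 intr=55.9788 cont=53.2520 V=55.9788[EX]; j=1 S=86.5428 intr=24.2972 cont=21.5705 V=24.2972[EX]; j=2 S=136.5200 intr=0.0000 cont=1.0496 V=1.0496[hold]; j=3 S=215.3583 intr=0.0000 cont=0.0000 V=0.0000[hold]; j=4 S=339.7246 intr=0.0000 cont=0.0000 V=0.0000[hold]  S*(4)=86.5428
k=3: j=0 S=68.9046 intr=41.9354 cont=39.2086 V=41.9354[EX]; j=1 S=108.6960 intr=2.1440 cont=12.4042 V=12.4042[hold]; j=2 S=171.4664 intr=0.0000 cont=0.5138 V=0.5138[hold]; j=3 S=270.4857 intr=0.0000 cont=0.0000 V=0.0000[hold]  S*(3)=68.9046
k=2: j=0 S=86.5428 intr=24.2972 cont=26.5556 V=26.5556[hold]; j=1 S=136.5200 intr=0.0000 cont=6.3219 V=6.3219[hold]; j=2 S=215.3583 intr=0.0000 cont=0.2515 V=0.2515[hold]  S*(2)=-
k=1: j=0 S=108.6960 intr=2.1440 cont=16.0714 V=16.0714[hold]; j=1 S=171.4664 intr=0.0000 cont=3.2170 V=3.2170[hold]  S*(1)=-
k=0: j=0 S=136.5200 intr=0.0000 cont=9.4305 V=9.4305[hold]  S*(0)=-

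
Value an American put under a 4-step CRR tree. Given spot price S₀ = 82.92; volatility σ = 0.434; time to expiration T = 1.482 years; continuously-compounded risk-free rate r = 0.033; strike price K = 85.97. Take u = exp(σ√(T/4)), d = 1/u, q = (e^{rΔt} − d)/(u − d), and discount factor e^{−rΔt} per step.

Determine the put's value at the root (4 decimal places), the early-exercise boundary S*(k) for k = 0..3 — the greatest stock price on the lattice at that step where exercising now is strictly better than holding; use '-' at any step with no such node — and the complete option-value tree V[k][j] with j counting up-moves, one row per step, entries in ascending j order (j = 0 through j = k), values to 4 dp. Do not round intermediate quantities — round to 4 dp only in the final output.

Δt=0.37050, u=1.30235, d=0.76784, q=0.45735, disc=e^(-rΔt)=0.98785
k=4 terminal: V=max(K-S,0) → 57.1464 37.0818 3.0500 0.0000 0.0000
k=3: j=0 S=37.5384 intr=48.4316 cont=47.3868 V=48.4316[EX]; j=1 S=63.6695 intr=22.3005 cont=21.2558 V=22.3005[EX]; j=2 S=107.9908 intr=0.0000 cont=1.6350 V=1.6350[hold]; j=3 S=183.1649 intr=0.0000 cont=0.0000 V=0.0000[hold]  S*(3)=63.6695
k=2: j=0 S=48.8882 intr=37.0818 cont=36.0371 V=37.0818[EX]; j=1 S=82.9200 intr=3.0500 cont=12.6929 V=12.6929[hold]; j=2 S=140.6419 intr=0.0000 cont=0.8764 V=0.8764[hold]  S*(2)=48.8882
k=1: j=0 S=63.6695 intr=22.3005 cont=25.6124 V=25.6124[hold]; j=1 S=107.9908 intr=0.0000 cont=7.2000 V=7.2000[hold]  S*(1)=-
k=0: j=0 S=82.9200 intr=3.0500 cont=16.9825 V=16.9825[hold]  S*(0)=-

price = 16.9825
boundary = - - 48.8882 63.6695
tree:
16.9825
25.6124 7.2000
37.0818 12.6929 0.8764
48.4316 22.3005 1.6350 0.0000
57.1464 37.0818 3.0500 0.0000 0.0000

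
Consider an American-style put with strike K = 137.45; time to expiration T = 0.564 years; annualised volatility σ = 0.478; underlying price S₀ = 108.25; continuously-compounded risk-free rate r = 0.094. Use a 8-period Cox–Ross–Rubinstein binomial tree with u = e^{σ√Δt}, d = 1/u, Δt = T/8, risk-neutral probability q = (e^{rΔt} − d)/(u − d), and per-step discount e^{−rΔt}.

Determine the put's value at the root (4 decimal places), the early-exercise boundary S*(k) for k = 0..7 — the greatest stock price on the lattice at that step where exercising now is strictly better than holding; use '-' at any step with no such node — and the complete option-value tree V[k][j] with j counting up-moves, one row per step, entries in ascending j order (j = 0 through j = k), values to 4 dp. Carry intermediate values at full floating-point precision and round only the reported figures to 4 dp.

Δt=0.07050  u=1.13532  d=0.88081  q=0.49444  discount=0.99339
step 8 (expiry): payoffs max(K−S,0) = 98.2334 86.9013 72.2948 53.4676 29.2000 0.0000 0.0000 0.0000 0.0000
step 7: (k=7,j=0): S=44.5236, (K−S)⁺=92.9264, hold=92.0186 ⇒ V=92.9264 exercise | (k=7,j=1): S=57.3891, (K−S)⁺=80.0609, hold=79.1530 ⇒ V=80.0609 exercise | (k=7,j=2): S=73.9723, (K−S)⁺=63.4777, hold=62.5699 ⇒ V=63.4777 exercise | (k=7,j=3): S=95.3473, (K−S)⁺=42.1027, hold=41.1949 ⇒ V=42.1027 exercise | (k=7,j=4): S=122.8988, (K−S)⁺=14.5512, hold=14.6649 ⇒ V=14.6649 continue | (k=7,j=5): S=158.4116, (K−S)⁺=0.0000, hold=0.0000 ⇒ V=0.0000 continue | (k=7,j=6): S=204.1862, (K−S)⁺=0.0000, hold=0.0000 ⇒ V=0.0000 continue | (k=7,j=7): S=263.1878, (K−S)⁺=0.0000, hold=0.0000 ⇒ V=0.0000 continue  boundary S*=95.3473
step 6: (k=6,j=0): S=50.5487, (K−S)⁺=86.9013, hold=85.9935 ⇒ V=86.9013 exercise | (k=6,j=1): S=65.1552, (K−S)⁺=72.2948, hold=71.3869 ⇒ V=72.2948 exercise | (k=6,j=2): S=83.9824, (K−S)⁺=53.4676, hold=52.5597 ⇒ V=53.4676 exercise | (k=6,j=3): S=108.2500, (K−S)⁺=29.2000, hold=28.3480 ⇒ V=29.2000 exercise | (k=6,j=4): S=139.5299, (K−S)⁺=0.0000, hold=7.3651 ⇒ V=7.3651 continue | (k=6,j=5): S=179.8484, (K−S)⁺=0.0000, hold=0.0000 ⇒ V=0.0000 continue | (k=6,j=6): S=231.8174, (K−S)⁺=0.0000, hold=0.0000 ⇒ V=0.0000 continue  boundary S*=108.2500
step 5: (k=5,j=0): S=57.3891, (K−S)⁺=80.0609, hold=79.1530 ⇒ V=80.0609 exercise | (k=5,j=1): S=73.9723, (K−S)⁺=63.4777, hold=62.5699 ⇒ V=63.4777 exercise | (k=5,j=2): S=95.3473, (K−S)⁺=42.1027, hold=41.1949 ⇒ V=42.1027 exercise | (k=5,j=3): S=122.8988, (K−S)⁺=14.5512, hold=18.2824 ⇒ V=18.2824 continue | (k=5,j=4): S=158.4116, (K−S)⁺=0.0000, hold=3.6989 ⇒ V=3.6989 continue | (k=5,j=5): S=204.1862, (K−S)⁺=0.0000, hold=0.0000 ⇒ V=0.0000 continue  boundary S*=95.3473
step 4: (k=4,j=0): S=65.1552, (K−S)⁺=72.2948, hold=71.3869 ⇒ V=72.2948 exercise | (k=4,j=1): S=83.9824, (K−S)⁺=53.4676, hold=52.5597 ⇒ V=53.4676 exercise | (k=4,j=2): S=108.2500, (K−S)⁺=29.2000, hold=30.1248 ⇒ V=30.1248 continue | (k=4,j=3): S=139.5299, (K−S)⁺=0.0000, hold=10.9987 ⇒ V=10.9987 continue | (k=4,j=4): S=179.8484, (K−S)⁺=0.0000, hold=1.8577 ⇒ V=1.8577 continue  boundary S*=83.9824
step 3: (k=3,j=0): S=73.9723, (K−S)⁺=63.4777, hold=62.5699 ⇒ V=63.4777 exercise | (k=3,j=1): S=95.3473, (K−S)⁺=42.1027, hold=41.6491 ⇒ V=42.1027 exercise | (k=3,j=2): S=122.8988, (K−S)⁺=14.5512, hold=20.5316 ⇒ V=20.5316 continue | (k=3,j=3): S=158.4116, (K−S)⁺=0.0000, hold=6.4362 ⇒ V=6.4362 continue  boundary S*=95.3473
step 2: (k=2,j=0): S=83.9824, (K−S)⁺=53.4676, hold=52.5597 ⇒ V=53.4676 exercise | (k=2,j=1): S=108.2500, (K−S)⁺=29.2000, hold=31.2295 ⇒ V=31.2295 continue | (k=2,j=2): S=139.5299, (K−S)⁺=0.0000, hold=13.4728 ⇒ V=13.4728 continue  boundary S*=83.9824
step 1: (k=1,j=0): S=95.3473, (K−S)⁺=42.1027, hold=42.1917 ⇒ V=42.1917 continue | (k=1,j=1): S=122.8988, (K−S)⁺=14.5512, hold=22.3016 ⇒ V=22.3016 continue  boundary S*=-
step 0: (k=0,j=0): S=108.2500, (K−S)⁺=29.2000, hold=32.1436 ⇒ V=32.1436 continue  boundary S*=-

price = 32.1436
boundary = - - 83.9824 95.3473 83.9824 95.3473 108.2500 95.3473
tree:
32.1436
42.1917 22.3016
53.4676 31.2295 13.4728
63.4777 42.1027 20.5316 6.4362
72.2948 53.4676 30.1248 10.9987 1.8577
80.0609 63.4777 42.1027 18.2824 3.6989 0.0000
86.9013 72.2948 53.4676 29.2000 7.3651 0.0000 0.0000
92.9264 80.0609 63.4777 42.1027 14.6649 0.0000 0.0000 0.0000
98.2334 86.9013 72.2948 53.4676 29.2000 0.0000 0.0000 0.0000 0.0000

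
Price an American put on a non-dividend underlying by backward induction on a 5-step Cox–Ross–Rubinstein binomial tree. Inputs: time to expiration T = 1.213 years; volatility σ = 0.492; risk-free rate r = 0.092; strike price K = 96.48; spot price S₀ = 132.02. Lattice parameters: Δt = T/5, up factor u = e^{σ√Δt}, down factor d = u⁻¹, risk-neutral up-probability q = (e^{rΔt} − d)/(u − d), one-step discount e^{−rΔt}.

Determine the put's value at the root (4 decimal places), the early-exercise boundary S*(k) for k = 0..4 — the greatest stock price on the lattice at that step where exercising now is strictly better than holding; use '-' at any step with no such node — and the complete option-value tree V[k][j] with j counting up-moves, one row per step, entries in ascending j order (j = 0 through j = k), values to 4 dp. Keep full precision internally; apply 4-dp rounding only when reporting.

price = 7.1293
boundary = - - - 63.8131 50.0802
tree:
7.1293
12.2054 2.0882
20.3497 4.1529 0.0000
32.6669 8.2592 0.0000 0.0000
46.3998 16.4257 0.0000 0.0000 0.0000
57.1773 32.6669 0.0000 0.0000 0.0000 0.0000

Δt=0.24260, u=1.27422, d=0.78480, q=0.48583, disc=e^(-rΔt)=0.97793
k=5 terminal: V=max(K-S,0) → 57.1773 32.6669 0.0000 0.0000 0.0000 0.0000
k=4: j=0 S=50.0802 intr=46.3998 cont=44.2703 V=46.3998[EX]; j=1 S=81.3117 intr=15.1683 cont=16.4257 V=16.4257[hold]; j=2 S=132.0200 intr=0.0000 cont=0.0000 V=0.0000[hold]; j=3 S=214.3515 intr=0.0000 cont=0.0000 V=0.0000[hold]; j=4 S=348.0273 intr=0.0000 cont=0.0000 V=0.0000[hold]  S*(4)=50.0802
k=3: j=0 S=63.8131 intr=32.6669 cont=31.1348 V=32.6669[EX]; j=1 S=103.6087 intr=0.0000 cont=8.2592 V=8.2592[hold]; j=2 S=168.2221 intr=0.0000 cont=0.0000 V=0.0000[hold]; j=3 S=273.1303 intr=0.0000 cont=0.0000 V=0.0000[hold]  S*(3)=63.8131
k=2: j=0 S=81.3117 intr=15.1683 cont=20.3497 V=20.3497[hold]; j=1 S=132.0200 intr=0.0000 cont=4.1529 V=4.1529[hold]; j=2 S=214.3515 intr=0.0000 cont=0.0000 V=0.0000[hold]  S*(2)=-
k=1: j=0 S=103.6087 intr=0.0000 cont=12.2054 V=12.2054[hold]; j=1 S=168.2221 intr=0.0000 cont=2.0882 V=2.0882[hold]  S*(1)=-
k=0: j=0 S=132.0200 intr=0.0000 cont=7.1293 V=7.1293[hold]  S*(0)=-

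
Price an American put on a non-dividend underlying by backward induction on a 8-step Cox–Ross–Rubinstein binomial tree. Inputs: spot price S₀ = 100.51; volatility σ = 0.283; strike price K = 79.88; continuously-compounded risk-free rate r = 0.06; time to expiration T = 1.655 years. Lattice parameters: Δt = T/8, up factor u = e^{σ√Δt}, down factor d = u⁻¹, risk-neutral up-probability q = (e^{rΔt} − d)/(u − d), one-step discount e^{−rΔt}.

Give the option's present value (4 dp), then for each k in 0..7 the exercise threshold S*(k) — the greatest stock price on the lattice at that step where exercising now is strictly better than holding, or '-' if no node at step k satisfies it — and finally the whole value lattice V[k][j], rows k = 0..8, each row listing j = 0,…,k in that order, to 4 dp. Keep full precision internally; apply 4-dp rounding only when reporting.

price = 3.3322
boundary = - - - - 60.0624 52.8081 60.0624 68.3131
tree:
3.3322
5.4380 1.4395
8.6520 2.5578 0.4265
13.3463 4.4626 0.8347 0.0543
19.8176 7.6052 1.6257 0.1137 0.0000
27.0719 12.5575 3.1486 0.2381 0.0000 0.0000
33.4499 19.8176 6.0582 0.4983 0.0000 0.0000 0.0000
39.0577 27.0719 11.5669 1.0429 0.0000 0.0000 0.0000 0.0000
43.9881 33.4499 19.8176 2.1827 0.0000 0.0000 0.0000 0.0000 0.0000

params: Δt=0.20688 u=1.13737 d=0.87922 q=0.51625 e^(-rΔt)=0.98766
t_8 payoffs: 43.9881 33.4499 19.8176 2.1827 0.0000 0.0000 0.0000 0.0000 0.0000
t_7: node(7,0) S=40.8223 payoff=39.0577 vs cont=38.0723 → 39.0577 [stop]  node(7,1) S=52.8081 payoff=27.0719 vs cont=26.0865 → 27.0719 [stop]  node(7,2) S=68.3131 payoff=11.5669 vs cont=10.5815 → 11.5669 [stop]  node(7,3) S=88.3706 payoff=0.0000 vs cont=1.0429 → 1.0429 [wait]  node(7,4) S=114.3170 payoff=0.0000 vs cont=0.0000 → 0.0000 [wait]  node(7,5) S=147.8816 payoff=0.0000 vs cont=0.0000 → 0.0000 [wait]  node(7,6) S=191.3012 payoff=0.0000 vs cont=0.0000 → 0.0000 [wait]  node(7,7) S=247.4691 payoff=0.0000 vs cont=0.0000 → 0.0000 [wait]  ⇒ S*(7)=68.3131
t_6: node(6,0) S=46.4301 payoff=33.4499 vs cont=32.4646 → 33.4499 [stop]  node(6,1) S=60.0624 payoff=19.8176 vs cont=18.8322 → 19.8176 [stop]  node(6,2) S=77.6973 payoff=2.1827 vs cont=6.0582 → 6.0582 [wait]  node(6,3) S=100.5100 payoff=0.0000 vs cont=0.4983 → 0.4983 [wait]  node(6,4) S=130.0207 payoff=0.0000 vs cont=0.0000 → 0.0000 [wait]  node(6,5) S=168.1961 payoff=0.0000 vs cont=0.0000 → 0.0000 [wait]  node(6,6) S=217.5801 payoff=0.0000 vs cont=0.0000 → 0.0000 [wait]  ⇒ S*(6)=60.0624
t_5: node(5,0) S=52.8081 payoff=27.0719 vs cont=26.0865 → 27.0719 [stop]  node(5,1) S=68.3131 payoff=11.5669 vs cont=12.5575 → 12.5575 [wait]  node(5,2) S=88.3706 payoff=0.0000 vs cont=3.1486 → 3.1486 [wait]  node(5,3) S=114.3170 payoff=0.0000 vs cont=0.2381 → 0.2381 [wait]  node(5,4) S=147.8816 payoff=0.0000 vs cont=0.0000 → 0.0000 [wait]  node(5,5) S=191.3012 payoff=0.0000 vs cont=0.0000 → 0.0000 [wait]  ⇒ S*(5)=52.8081
t_4: node(4,0) S=60.0624 payoff=19.8176 vs cont=19.3373 → 19.8176 [stop]  node(4,1) S=77.6973 payoff=2.1827 vs cont=7.6052 → 7.6052 [wait]  node(4,2) S=100.5100 payoff=0.0000 vs cont=1.6257 → 1.6257 [wait]  node(4,3) S=130.0207 payoff=0.0000 vs cont=0.1137 → 0.1137 [wait]  node(4,4) S=168.1961 payoff=0.0000 vs cont=0.0000 → 0.0000 [wait]  ⇒ S*(4)=60.0624
t_3: node(3,0) S=68.3131 payoff=11.5669 vs cont=13.3463 → 13.3463 [wait]  node(3,1) S=88.3706 payoff=0.0000 vs cont=4.4626 → 4.4626 [wait]  node(3,2) S=114.3170 payoff=0.0000 vs cont=0.8347 → 0.8347 [wait]  node(3,3) S=147.8816 payoff=0.0000 vs cont=0.0543 → 0.0543 [wait]  ⇒ S*(3)=-
t_2: node(2,0) S=77.6973 payoff=2.1827 vs cont=8.6520 → 8.6520 [wait]  node(2,1) S=100.5100 payoff=0.0000 vs cont=2.5578 → 2.5578 [wait]  node(2,2) S=130.0207 payoff=0.0000 vs cont=0.4265 → 0.4265 [wait]  ⇒ S*(2)=-
t_1: node(1,0) S=88.3706 payoff=0.0000 vs cont=5.4380 → 5.4380 [wait]  node(1,1) S=114.3170 payoff=0.0000 vs cont=1.4395 → 1.4395 [wait]  ⇒ S*(1)=-
t_0: node(0,0) S=100.5100 payoff=0.0000 vs cont=3.3322 → 3.3322 [wait]  ⇒ S*(0)=-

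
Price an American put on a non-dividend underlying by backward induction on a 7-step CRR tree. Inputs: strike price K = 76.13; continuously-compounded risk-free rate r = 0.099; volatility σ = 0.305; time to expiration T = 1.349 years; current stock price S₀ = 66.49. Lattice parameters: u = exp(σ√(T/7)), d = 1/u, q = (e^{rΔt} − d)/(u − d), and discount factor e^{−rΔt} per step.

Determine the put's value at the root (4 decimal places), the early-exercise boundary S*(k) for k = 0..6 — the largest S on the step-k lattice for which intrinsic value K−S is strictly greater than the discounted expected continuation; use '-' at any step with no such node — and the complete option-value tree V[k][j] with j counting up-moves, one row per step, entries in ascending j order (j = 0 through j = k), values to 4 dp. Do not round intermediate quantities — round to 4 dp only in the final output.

price = 11.6879
boundary = - 58.1577 50.8696 58.1577 50.8696 58.1577 66.4900
tree:
11.6879
17.9723 6.7158
25.2604 11.2024 3.1079
31.6351 17.9723 5.7967 0.9128
37.2111 25.2604 10.4617 2.0028 0.0106
42.0882 31.6351 17.9723 4.3940 0.0234 0.0000
46.3542 37.2111 25.2604 9.6400 0.0516 0.0000 0.0000
50.0856 42.0882 31.6351 17.9723 0.1140 0.0000 0.0000 0.0000

params: Δt=0.19271 u=1.14327 d=0.87468 q=0.53829 e^(-rΔt)=0.98110
t_7 payoffs: 50.0856 42.0882 31.6351 17.9723 0.1140 0.0000 0.0000 0.0000
t_6: node(6,0) S=29.7758 payoff=46.3542 vs cont=44.9155 → 46.3542 [stop]  node(6,1) S=38.9189 payoff=37.2111 vs cont=35.7724 → 37.2111 [stop]  node(6,2) S=50.8696 payoff=25.2604 vs cont=23.8217 → 25.2604 [stop]  node(6,3) S=66.4900 payoff=9.6400 vs cont=8.2013 → 9.6400 [stop]  node(6,4) S=86.9069 payoff=0.0000 vs cont=0.0516 → 0.0516 [wait]  node(6,5) S=113.5930 payoff=0.0000 vs cont=0.0000 → 0.0000 [wait]  node(6,6) S=148.4737 payoff=0.0000 vs cont=0.0000 → 0.0000 [wait]  ⇒ S*(6)=66.4900
t_5: node(5,0) S=34.0418 payoff=42.0882 vs cont=40.6495 → 42.0882 [stop]  node(5,1) S=44.4949 payoff=31.6351 vs cont=30.1965 → 31.6351 [stop]  node(5,2) S=58.1577 payoff=17.9723 vs cont=16.5336 → 17.9723 [stop]  node(5,3) S=76.0160 payoff=0.1140 vs cont=4.3940 → 4.3940 [wait]  node(5,4) S=99.3580 payoff=0.0000 vs cont=0.0234 → 0.0234 [wait]  node(5,5) S=129.8675 payoff=0.0000 vs cont=0.0000 → 0.0000 [wait]  ⇒ S*(5)=58.1577
t_4: node(4,0) S=38.9189 payoff=37.2111 vs cont=35.7724 → 37.2111 [stop]  node(4,1) S=50.8696 payoff=25.2604 vs cont=23.8217 → 25.2604 [stop]  node(4,2) S=66.4900 payoff=9.6400 vs cont=10.4617 → 10.4617 [wait]  node(4,3) S=86.9069 payoff=0.0000 vs cont=2.0028 → 2.0028 [wait]  node(4,4) S=113.5930 payoff=0.0000 vs cont=0.0106 → 0.0106 [wait]  ⇒ S*(4)=50.8696
t_3: node(3,0) S=44.4949 payoff=31.6351 vs cont=30.1965 → 31.6351 [stop]  node(3,1) S=58.1577 payoff=17.9723 vs cont=16.9675 → 17.9723 [stop]  node(3,2) S=76.0160 payoff=0.1140 vs cont=5.7967 → 5.7967 [wait]  node(3,3) S=99.3580 payoff=0.0000 vs cont=0.9128 → 0.9128 [wait]  ⇒ S*(3)=58.1577
t_2: node(2,0) S=50.8696 payoff=25.2604 vs cont=23.8217 → 25.2604 [stop]  node(2,1) S=66.4900 payoff=9.6400 vs cont=11.2024 → 11.2024 [wait]  node(2,2) S=86.9069 payoff=0.0000 vs cont=3.1079 → 3.1079 [wait]  ⇒ S*(2)=50.8696
t_1: node(1,0) S=58.1577 payoff=17.9723 vs cont=17.3587 → 17.9723 [stop]  node(1,1) S=76.0160 payoff=0.1140 vs cont=6.7158 → 6.7158 [wait]  ⇒ S*(1)=58.1577
t_0: node(0,0) S=66.4900 payoff=9.6400 vs cont=11.6879 → 11.6879 [wait]  ⇒ S*(0)=-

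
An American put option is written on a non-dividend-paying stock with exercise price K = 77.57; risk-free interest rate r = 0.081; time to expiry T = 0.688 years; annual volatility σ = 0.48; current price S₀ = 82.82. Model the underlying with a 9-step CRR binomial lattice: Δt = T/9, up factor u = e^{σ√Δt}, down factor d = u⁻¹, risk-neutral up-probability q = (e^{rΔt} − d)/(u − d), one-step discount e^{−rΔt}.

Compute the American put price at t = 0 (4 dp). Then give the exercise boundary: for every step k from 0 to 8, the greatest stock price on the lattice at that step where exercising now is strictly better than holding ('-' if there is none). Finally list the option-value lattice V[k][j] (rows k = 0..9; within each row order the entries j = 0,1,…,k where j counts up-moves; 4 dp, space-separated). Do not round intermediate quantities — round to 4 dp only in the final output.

params: Δt=0.07644 u=1.14192 d=0.87572 q=0.49020 e^(-rΔt)=0.99383
t_9 payoffs: 52.4855 44.8601 34.9168 21.9507 5.0432 0.0000 0.0000 0.0000 0.0000 0.0000
t_8: node(8,0) S=28.6446 payoff=48.9254 vs cont=48.4466 → 48.9254 [stop]  node(8,1) S=37.3521 payoff=40.2179 vs cont=39.7390 → 40.2179 [stop]  node(8,2) S=48.7067 payoff=28.8633 vs cont=28.3845 → 28.8633 [stop]  node(8,3) S=63.5129 payoff=14.0571 vs cont=13.5783 → 14.0571 [stop]  node(8,4) S=82.8200 payoff=0.0000 vs cont=2.5551 → 2.5551 [wait]  node(8,5) S=107.9962 payoff=0.0000 vs cont=0.0000 → 0.0000 [wait]  node(8,6) S=140.8256 payoff=0.0000 vs cont=0.0000 → 0.0000 [wait]  node(8,7) S=183.6348 payoff=0.0000 vs cont=0.0000 → 0.0000 [wait]  node(8,8) S=239.4574 payoff=0.0000 vs cont=0.0000 → 0.0000 [wait]  ⇒ S*(8)=63.5129
t_7: node(7,0) S=32.7099 payoff=44.8601 vs cont=44.3813 → 44.8601 [stop]  node(7,1) S=42.6532 payoff=34.9168 vs cont=34.4379 → 34.9168 [stop]  node(7,2) S=55.6193 payoff=21.9507 vs cont=21.4719 → 21.9507 [stop]  node(7,3) S=72.5268 payoff=5.0432 vs cont=8.3668 → 8.3668 [wait]  node(7,4) S=94.5740 payoff=0.0000 vs cont=1.2946 → 1.2946 [wait]  node(7,5) S=123.3233 payoff=0.0000 vs cont=0.0000 → 0.0000 [wait]  node(7,6) S=160.8120 payoff=0.0000 vs cont=0.0000 → 0.0000 [wait]  node(7,7) S=209.6967 payoff=0.0000 vs cont=0.0000 → 0.0000 [wait]  ⇒ S*(7)=55.6193
t_6: node(6,0) S=37.3521 payoff=40.2179 vs cont=39.7390 → 40.2179 [stop]  node(6,1) S=48.7067 payoff=28.8633 vs cont=28.3845 → 28.8633 [stop]  node(6,2) S=63.5129 payoff=14.0571 vs cont=15.1975 → 15.1975 [wait]  node(6,3) S=82.8200 payoff=0.0000 vs cont=4.8697 → 4.8697 [wait]  node(6,4) S=107.9962 payoff=0.0000 vs cont=0.6559 → 0.6559 [wait]  node(6,5) S=140.8256 payoff=0.0000 vs cont=0.0000 → 0.0000 [wait]  node(6,6) S=183.6348 payoff=0.0000 vs cont=0.0000 → 0.0000 [wait]  ⇒ S*(6)=48.7067
t_5: node(5,0) S=42.6532 payoff=34.9168 vs cont=34.4379 → 34.9168 [stop]  node(5,1) S=55.6193 payoff=21.9507 vs cont=22.0275 → 22.0275 [wait]  node(5,2) S=72.5268 payoff=5.0432 vs cont=10.0722 → 10.0722 [wait]  node(5,3) S=94.5740 payoff=0.0000 vs cont=2.7868 → 2.7868 [wait]  node(5,4) S=123.3233 payoff=0.0000 vs cont=0.3323 → 0.3323 [wait]  node(5,5) S=160.8120 payoff=0.0000 vs cont=0.0000 → 0.0000 [wait]  ⇒ S*(5)=42.6532
t_4: node(4,0) S=48.7067 payoff=28.8633 vs cont=28.4218 → 28.8633 [stop]  node(4,1) S=63.5129 payoff=14.0571 vs cont=16.0672 → 16.0672 [wait]  node(4,2) S=82.8200 payoff=0.0000 vs cont=6.4608 → 6.4608 [wait]  node(4,3) S=107.9962 payoff=0.0000 vs cont=1.5738 → 1.5738 [wait]  node(4,4) S=140.8256 payoff=0.0000 vs cont=0.1684 → 0.1684 [wait]  ⇒ S*(4)=48.7067
t_3: node(3,0) S=55.6193 payoff=21.9507 vs cont=22.4512 → 22.4512 [wait]  node(3,1) S=72.5268 payoff=5.0432 vs cont=11.2880 → 11.2880 [wait]  node(3,2) S=94.5740 payoff=0.0000 vs cont=4.0401 → 4.0401 [wait]  node(3,3) S=123.3233 payoff=0.0000 vs cont=0.8794 → 0.8794 [wait]  ⇒ S*(3)=-
t_2: node(2,0) S=63.5129 payoff=14.0571 vs cont=16.8741 → 16.8741 [wait]  node(2,1) S=82.8200 payoff=0.0000 vs cont=7.6873 → 7.6873 [wait]  node(2,2) S=107.9962 payoff=0.0000 vs cont=2.4753 → 2.4753 [wait]  ⇒ S*(2)=-
t_1: node(1,0) S=72.5268 payoff=5.0432 vs cont=12.2943 → 12.2943 [wait]  node(1,1) S=94.5740 payoff=0.0000 vs cont=5.1007 → 5.1007 [wait]  ⇒ S*(1)=-
t_0: node(0,0) S=82.8200 payoff=0.0000 vs cont=8.7139 → 8.7139 [wait]  ⇒ S*(0)=-

price = 8.7139
boundary = - - - - 48.7067 42.6532 48.7067 55.6193 63.5129
tree:
8.7139
12.2943 5.1007
16.8741 7.6873 2.4753
22.4512 11.2880 4.0401 0.8794
28.8633 16.0672 6.4608 1.5738 0.1684
34.9168 22.0275 10.0722 2.7868 0.3323 0.0000
40.2179 28.8633 15.1975 4.8697 0.6559 0.0000 0.0000
44.8601 34.9168 21.9507 8.3668 1.2946 0.0000 0.0000 0.0000
48.9254 40.2179 28.8633 14.0571 2.5551 0.0000 0.0000 0.0000 0.0000
52.4855 44.8601 34.9168 21.9507 5.0432 0.0000 0.0000 0.0000 0.0000 0.0000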